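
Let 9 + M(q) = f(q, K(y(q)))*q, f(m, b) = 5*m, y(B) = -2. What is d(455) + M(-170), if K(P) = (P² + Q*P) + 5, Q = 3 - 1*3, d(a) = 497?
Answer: 144988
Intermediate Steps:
Q = 0 (Q = 3 - 3 = 0)
K(P) = 5 + P² (K(P) = (P² + 0*P) + 5 = (P² + 0) + 5 = P² + 5 = 5 + P²)
M(q) = -9 + 5*q² (M(q) = -9 + (5*q)*q = -9 + 5*q²)
d(455) + M(-170) = 497 + (-9 + 5*(-170)²) = 497 + (-9 + 5*28900) = 497 + (-9 + 144500) = 497 + 144491 = 144988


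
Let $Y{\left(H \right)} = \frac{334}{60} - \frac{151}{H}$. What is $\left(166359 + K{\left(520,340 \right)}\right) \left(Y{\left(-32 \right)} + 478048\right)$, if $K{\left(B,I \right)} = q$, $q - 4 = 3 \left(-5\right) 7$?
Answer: $\frac{19075443460033}{240} \approx 7.9481 \cdot 10^{10}$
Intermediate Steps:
$q = -101$ ($q = 4 + 3 \left(-5\right) 7 = 4 - 105 = -101$)
$K{\left(B,I \right)} = -101$
$Y{\left(H \right)} = \frac{167}{30} - \frac{151}{H}$ ($Y{\left(H \right)} = 334 \cdot \frac{1}{60} - \frac{151}{H} = \frac{167}{30} - \frac{151}{H}$)
$\left(166359 + K{\left(520,340 \right)}\right) \left(Y{\left(-32 \right)} + 478048\right) = \left(166359 - 101\right) \left(\left(\frac{167}{30} - \frac{151}{-32}\right) + 478048\right) = 166258 \left(\left(\frac{167}{30} - - \frac{151}{32}\right) + 478048\right) = 166258 \left(\left(\frac{167}{30} + \frac{151}{32}\right) + 478048\right) = 166258 \left(\frac{4937}{480} + 478048\right) = 166258 \cdot \frac{229467977}{480} = \frac{19075443460033}{240}$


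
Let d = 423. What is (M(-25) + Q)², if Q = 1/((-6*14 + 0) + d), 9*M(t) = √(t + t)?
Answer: -638441/1034289 + 10*I*√2/3051 ≈ -0.61728 + 0.0046352*I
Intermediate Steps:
M(t) = √2*√t/9 (M(t) = √(t + t)/9 = √(2*t)/9 = (√2*√t)/9 = √2*√t/9)
Q = 1/339 (Q = 1/((-6*14 + 0) + 423) = 1/((-84 + 0) + 423) = 1/(-84 + 423) = 1/339 ≈ 0.0029499)
(M(-25) + Q)² = (√2*√(-25)/9 + 1/339)² = (√2*(5*I)/9 + 1/339)² = (5*I*√2/9 + 1/339)² = (1/339 + 5*I*√2/9)²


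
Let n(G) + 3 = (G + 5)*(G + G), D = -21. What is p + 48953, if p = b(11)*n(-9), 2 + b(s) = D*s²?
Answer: -126514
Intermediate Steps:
n(G) = -3 + 2*G*(5 + G) (n(G) = -3 + (G + 5)*(G + G) = -3 + (5 + G)*(2*G) = -3 + 2*G*(5 + G))
b(s) = -2 - 21*s²
p = -175467 (p = (-2 - 21*11²)*(-3 + 2*(-9)² + 10*(-9)) = (-2 - 21*121)*(-3 + 2*81 - 90) = (-2 - 2541)*(-3 + 162 - 90) = -2543*69 = -175467)
p + 48953 = -175467 + 48953 = -126514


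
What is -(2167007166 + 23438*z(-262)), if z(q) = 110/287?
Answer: -621933634822/287 ≈ -2.1670e+9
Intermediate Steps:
z(q) = 110/287 (z(q) = 110*(1/287) = 110/287)
-(2167007166 + 23438*z(-262)) = -23438/(1/(110/287 + 92457)) = -23438/(1/(26535269/287)) = -23438/287/26535269 = -23438*26535269/287 = -621933634822/287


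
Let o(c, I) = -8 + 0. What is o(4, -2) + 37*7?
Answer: 251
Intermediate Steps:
o(c, I) = -8
o(4, -2) + 37*7 = -8 + 37*7 = -8 + 259 = 251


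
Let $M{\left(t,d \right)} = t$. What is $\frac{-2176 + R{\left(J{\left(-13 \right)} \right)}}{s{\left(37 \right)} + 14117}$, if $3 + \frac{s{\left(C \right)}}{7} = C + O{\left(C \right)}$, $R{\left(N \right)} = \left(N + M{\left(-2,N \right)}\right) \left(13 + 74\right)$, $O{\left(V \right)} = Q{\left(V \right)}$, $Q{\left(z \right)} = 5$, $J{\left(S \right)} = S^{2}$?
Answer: $\frac{12353}{14390} \approx 0.85844$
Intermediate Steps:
$O{\left(V \right)} = 5$
$R{\left(N \right)} = -174 + 87 N$ ($R{\left(N \right)} = \left(N - 2\right) \left(13 + 74\right) = \left(-2 + N\right) 87 = -174 + 87 N$)
$s{\left(C \right)} = 14 + 7 C$ ($s{\left(C \right)} = -21 + 7 \left(C + 5\right) = -21 + 7 \left(5 + C\right) = -21 + \left(35 + 7 C\right) = 14 + 7 C$)
$\frac{-2176 + R{\left(J{\left(-13 \right)} \right)}}{s{\left(37 \right)} + 14117} = \frac{-2176 - \left(174 - 87 \left(-13\right)^{2}\right)}{\left(14 + 7 \cdot 37\right) + 14117} = \frac{-2176 + \left(-174 + 87 \cdot 169\right)}{\left(14 + 259\right) + 14117} = \frac{-2176 + \left(-174 + 14703\right)}{273 + 14117} = \frac{-2176 + 14529}{14390} = 12353 \cdot \frac{1}{14390} = \frac{12353}{14390}$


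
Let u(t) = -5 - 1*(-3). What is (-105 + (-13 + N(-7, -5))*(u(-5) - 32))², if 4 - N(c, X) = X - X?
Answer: 40401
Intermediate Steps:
u(t) = -2 (u(t) = -5 + 3 = -2)
N(c, X) = 4 (N(c, X) = 4 - (X - X) = 4 - 1*0 = 4 + 0 = 4)
(-105 + (-13 + N(-7, -5))*(u(-5) - 32))² = (-105 + (-13 + 4)*(-2 - 32))² = (-105 - 9*(-34))² = (-105 + 306)² = 201² = 40401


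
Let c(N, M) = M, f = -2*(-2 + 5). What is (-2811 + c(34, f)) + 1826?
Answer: -991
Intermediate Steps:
f = -6 (f = -2*3 = -6)
(-2811 + c(34, f)) + 1826 = (-2811 - 6) + 1826 = -2817 + 1826 = -991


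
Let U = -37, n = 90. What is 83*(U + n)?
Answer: 4399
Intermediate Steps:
83*(U + n) = 83*(-37 + 90) = 83*53 = 4399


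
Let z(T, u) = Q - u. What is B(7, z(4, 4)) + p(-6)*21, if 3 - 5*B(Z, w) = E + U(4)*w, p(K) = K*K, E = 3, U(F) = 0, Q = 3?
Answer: 756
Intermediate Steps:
z(T, u) = 3 - u
p(K) = K**2
B(Z, w) = 0 (B(Z, w) = 3/5 - (3 + 0*w)/5 = 3/5 - (3 + 0)/5 = 3/5 - 1/5*3 = 3/5 - 3/5 = 0)
B(7, z(4, 4)) + p(-6)*21 = 0 + (-6)**2*21 = 0 + 36*21 = 0 + 756 = 756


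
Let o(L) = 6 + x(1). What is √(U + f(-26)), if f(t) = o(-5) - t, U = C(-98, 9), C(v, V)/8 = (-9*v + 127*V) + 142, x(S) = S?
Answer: √17369 ≈ 131.79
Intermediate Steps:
C(v, V) = 1136 - 72*v + 1016*V (C(v, V) = 8*((-9*v + 127*V) + 142) = 8*(142 - 9*v + 127*V) = 1136 - 72*v + 1016*V)
U = 17336 (U = 1136 - 72*(-98) + 1016*9 = 1136 + 7056 + 9144 = 17336)
o(L) = 7 (o(L) = 6 + 1 = 7)
f(t) = 7 - t
√(U + f(-26)) = √(17336 + (7 - 1*(-26))) = √(17336 + (7 + 26)) = √(17336 + 33) = √17369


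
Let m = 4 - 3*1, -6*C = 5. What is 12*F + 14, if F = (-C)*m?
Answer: 24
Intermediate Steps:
C = -⅚ (C = -⅙*5 = -⅚ ≈ -0.83333)
m = 1 (m = 4 - 3 = 1)
F = ⅚ (F = -1*(-⅚)*1 = (⅚)*1 = ⅚ ≈ 0.83333)
12*F + 14 = 12*(⅚) + 14 = 10 + 14 = 24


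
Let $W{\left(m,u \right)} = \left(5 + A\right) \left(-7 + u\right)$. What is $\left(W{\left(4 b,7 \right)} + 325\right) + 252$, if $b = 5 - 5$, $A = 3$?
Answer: $577$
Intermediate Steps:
$b = 0$ ($b = 5 - 5 = 0$)
$W{\left(m,u \right)} = -56 + 8 u$ ($W{\left(m,u \right)} = \left(5 + 3\right) \left(-7 + u\right) = 8 \left(-7 + u\right) = -56 + 8 u$)
$\left(W{\left(4 b,7 \right)} + 325\right) + 252 = \left(\left(-56 + 8 \cdot 7\right) + 325\right) + 252 = \left(\left(-56 + 56\right) + 325\right) + 252 = \left(0 + 325\right) + 252 = 325 + 252 = 577$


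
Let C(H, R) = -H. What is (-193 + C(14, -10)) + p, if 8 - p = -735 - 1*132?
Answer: 668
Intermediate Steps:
p = 875 (p = 8 - (-735 - 1*132) = 8 - (-735 - 132) = 8 - 1*(-867) = 8 + 867 = 875)
(-193 + C(14, -10)) + p = (-193 - 1*14) + 875 = (-193 - 14) + 875 = -207 + 875 = 668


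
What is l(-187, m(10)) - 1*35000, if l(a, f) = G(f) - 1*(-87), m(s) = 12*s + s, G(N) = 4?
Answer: -34909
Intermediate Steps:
m(s) = 13*s
l(a, f) = 91 (l(a, f) = 4 - 1*(-87) = 4 + 87 = 91)
l(-187, m(10)) - 1*35000 = 91 - 1*35000 = 91 - 35000 = -34909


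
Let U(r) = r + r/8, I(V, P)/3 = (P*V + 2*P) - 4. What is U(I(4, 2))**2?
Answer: 729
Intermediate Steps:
I(V, P) = -12 + 6*P + 3*P*V (I(V, P) = 3*((P*V + 2*P) - 4) = 3*((2*P + P*V) - 4) = 3*(-4 + 2*P + P*V) = -12 + 6*P + 3*P*V)
U(r) = 9*r/8 (U(r) = r + r*(1/8) = r + r/8 = 9*r/8)
U(I(4, 2))**2 = (9*(-12 + 6*2 + 3*2*4)/8)**2 = (9*(-12 + 12 + 24)/8)**2 = ((9/8)*24)**2 = 27**2 = 729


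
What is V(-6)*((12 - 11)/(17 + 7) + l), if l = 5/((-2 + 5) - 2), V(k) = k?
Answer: -121/4 ≈ -30.250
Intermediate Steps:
l = 5 (l = 5/(3 - 2) = 5/1 = 1*5 = 5)
V(-6)*((12 - 11)/(17 + 7) + l) = -6*((12 - 11)/(17 + 7) + 5) = -6*(1/24 + 5) = -6*121/24 = -121/4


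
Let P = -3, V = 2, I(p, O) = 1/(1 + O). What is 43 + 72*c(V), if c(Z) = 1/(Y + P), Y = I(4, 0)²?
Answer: 7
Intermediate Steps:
Y = 1 (Y = (1/(1 + 0))² = (1/1)² = 1² = 1)
c(Z) = -½ (c(Z) = 1/(1 - 3) = 1/(-2) = -½)
43 + 72*c(V) = 43 + 72*(-½) = 43 - 36 = 7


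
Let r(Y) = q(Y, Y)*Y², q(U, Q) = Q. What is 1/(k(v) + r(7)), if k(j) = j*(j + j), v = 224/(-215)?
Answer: 46225/15955527 ≈ 0.0028971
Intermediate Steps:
v = -224/215 (v = 224*(-1/215) = -224/215 ≈ -1.0419)
r(Y) = Y³ (r(Y) = Y*Y² = Y³)
k(j) = 2*j² (k(j) = j*(2*j) = 2*j²)
1/(k(v) + r(7)) = 1/(2*(-224/215)² + 7³) = 1/(2*(50176/46225) + 343) = 1/(100352/46225 + 343) = 1/(15955527/46225) = 46225/15955527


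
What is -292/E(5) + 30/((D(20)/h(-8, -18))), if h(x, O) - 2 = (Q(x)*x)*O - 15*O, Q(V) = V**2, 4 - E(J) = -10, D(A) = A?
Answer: 99478/7 ≈ 14211.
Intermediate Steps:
E(J) = 14 (E(J) = 4 - 1*(-10) = 4 + 10 = 14)
h(x, O) = 2 - 15*O + O*x**3 (h(x, O) = 2 + ((x**2*x)*O - 15*O) = 2 + (x**3*O - 15*O) = 2 + (O*x**3 - 15*O) = 2 + (-15*O + O*x**3) = 2 - 15*O + O*x**3)
-292/E(5) + 30/((D(20)/h(-8, -18))) = -292/14 + 30/((20/(2 - 15*(-18) - 18*(-8)**3))) = -292*1/14 + 30/((20/(2 + 270 - 18*(-512)))) = -146/7 + 30/((20/(2 + 270 + 9216))) = -146/7 + 30/((20/9488)) = -146/7 + 30/((20*(1/9488))) = -146/7 + 30/(5/2372) = -146/7 + 30*(2372/5) = -146/7 + 14232 = 99478/7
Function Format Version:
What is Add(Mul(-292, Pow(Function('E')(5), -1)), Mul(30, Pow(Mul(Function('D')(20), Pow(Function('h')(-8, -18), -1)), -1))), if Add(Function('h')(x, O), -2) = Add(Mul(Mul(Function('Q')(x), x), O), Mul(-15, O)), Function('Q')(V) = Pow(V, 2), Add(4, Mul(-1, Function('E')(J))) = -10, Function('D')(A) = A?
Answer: Rational(99478, 7) ≈ 14211.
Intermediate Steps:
Function('E')(J) = 14 (Function('E')(J) = Add(4, Mul(-1, -10)) = Add(4, 10) = 14)
Function('h')(x, O) = Add(2, Mul(-15, O), Mul(O, Pow(x, 3))) (Function('h')(x, O) = Add(2, Add(Mul(Mul(Pow(x, 2), x), O), Mul(-15, O))) = Add(2, Add(Mul(Pow(x, 3), O), Mul(-15, O))) = Add(2, Add(Mul(O, Pow(x, 3)), Mul(-15, O))) = Add(2, Add(Mul(-15, O), Mul(O, Pow(x, 3)))) = Add(2, Mul(-15, O), Mul(O, Pow(x, 3))))
Add(Mul(-292, Pow(Function('E')(5), -1)), Mul(30, Pow(Mul(Function('D')(20), Pow(Function('h')(-8, -18), -1)), -1))) = Add(Mul(-292, Pow(14, -1)), Mul(30, Pow(Mul(20, Pow(Add(2, Mul(-15, -18), Mul(-18, Pow(-8, 3))), -1)), -1))) = Add(Mul(-292, Rational(1, 14)), Mul(30, Pow(Mul(20, Pow(Add(2, 270, Mul(-18, -512)), -1)), -1))) = Add(Rational(-146, 7), Mul(30, Pow(Mul(20, Pow(Add(2, 270, 9216), -1)), -1))) = Add(Rational(-146, 7), Mul(30, Pow(Mul(20, Pow(9488, -1)), -1))) = Add(Rational(-146, 7), Mul(30, Pow(Mul(20, Rational(1, 9488)), -1))) = Add(Rational(-146, 7), Mul(30, Pow(Rational(5, 2372), -1))) = Add(Rational(-146, 7), Mul(30, Rational(2372, 5))) = Add(Rational(-146, 7), 14232) = Rational(99478, 7)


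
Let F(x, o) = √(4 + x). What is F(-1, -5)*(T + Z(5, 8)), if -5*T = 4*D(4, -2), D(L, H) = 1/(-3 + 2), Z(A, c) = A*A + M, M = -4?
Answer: 109*√3/5 ≈ 37.759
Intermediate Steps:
Z(A, c) = -4 + A² (Z(A, c) = A*A - 4 = A² - 4 = -4 + A²)
D(L, H) = -1 (D(L, H) = 1/(-1) = -1)
T = ⅘ (T = -4*(-1)/5 = -⅕*(-4) = ⅘ ≈ 0.80000)
F(-1, -5)*(T + Z(5, 8)) = √(4 - 1)*(⅘ + (-4 + 5²)) = √3*(⅘ + (-4 + 25)) = √3*(⅘ + 21) = √3*(109/5) = 109*√3/5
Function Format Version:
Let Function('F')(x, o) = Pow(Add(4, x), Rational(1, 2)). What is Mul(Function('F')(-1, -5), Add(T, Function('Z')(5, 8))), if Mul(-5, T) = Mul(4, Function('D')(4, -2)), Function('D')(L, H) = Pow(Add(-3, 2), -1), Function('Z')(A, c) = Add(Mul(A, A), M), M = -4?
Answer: Mul(Rational(109, 5), Pow(3, Rational(1, 2))) ≈ 37.759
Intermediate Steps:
Function('Z')(A, c) = Add(-4, Pow(A, 2)) (Function('Z')(A, c) = Add(Mul(A, A), -4) = Add(Pow(A, 2), -4) = Add(-4, Pow(A, 2)))
Function('D')(L, H) = -1 (Function('D')(L, H) = Pow(-1, -1) = -1)
T = Rational(4, 5) (T = Mul(Rational(-1, 5), Mul(4, -1)) = Mul(Rational(-1, 5), -4) = Rational(4, 5) ≈ 0.80000)
Mul(Function('F')(-1, -5), Add(T, Function('Z')(5, 8))) = Mul(Pow(Add(4, -1), Rational(1, 2)), Add(Rational(4, 5), Add(-4, Pow(5, 2)))) = Mul(Pow(3, Rational(1, 2)), Add(Rational(4, 5), Add(-4, 25))) = Mul(Pow(3, Rational(1, 2)), Add(Rational(4, 5), 21)) = Mul(Pow(3, Rational(1, 2)), Rational(109, 5)) = Mul(Rational(109, 5), Pow(3, Rational(1, 2)))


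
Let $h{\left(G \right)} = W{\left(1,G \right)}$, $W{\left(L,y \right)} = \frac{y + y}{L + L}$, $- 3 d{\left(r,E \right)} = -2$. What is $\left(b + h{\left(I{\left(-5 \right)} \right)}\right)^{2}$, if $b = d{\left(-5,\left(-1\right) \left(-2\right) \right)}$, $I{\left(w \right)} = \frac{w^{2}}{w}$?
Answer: $\frac{169}{9} \approx 18.778$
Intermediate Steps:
$d{\left(r,E \right)} = \frac{2}{3}$ ($d{\left(r,E \right)} = \left(- \frac{1}{3}\right) \left(-2\right) = \frac{2}{3}$)
$I{\left(w \right)} = w$
$b = \frac{2}{3} \approx 0.66667$
$W{\left(L,y \right)} = \frac{y}{L}$ ($W{\left(L,y \right)} = \frac{2 y}{2 L} = 2 y \frac{1}{2 L} = \frac{y}{L}$)
$h{\left(G \right)} = G$ ($h{\left(G \right)} = \frac{G}{1} = G 1 = G$)
$\left(b + h{\left(I{\left(-5 \right)} \right)}\right)^{2} = \left(\frac{2}{3} - 5\right)^{2} = \left(- \frac{13}{3}\right)^{2} = \frac{169}{9}$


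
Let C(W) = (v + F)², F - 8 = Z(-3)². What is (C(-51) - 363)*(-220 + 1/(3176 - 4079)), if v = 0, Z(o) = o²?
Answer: -1501479838/903 ≈ -1.6628e+6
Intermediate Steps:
F = 89 (F = 8 + ((-3)²)² = 8 + 9² = 8 + 81 = 89)
C(W) = 7921 (C(W) = (0 + 89)² = 89² = 7921)
(C(-51) - 363)*(-220 + 1/(3176 - 4079)) = (7921 - 363)*(-220 + 1/(3176 - 4079)) = 7558*(-220 + 1/(-903)) = 7558*(-220 - 1/903) = 7558*(-198661/903) = -1501479838/903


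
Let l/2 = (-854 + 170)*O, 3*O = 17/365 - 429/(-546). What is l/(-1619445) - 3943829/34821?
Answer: -74512677627469/657891434025 ≈ -113.26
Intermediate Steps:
O = 4253/15330 (O = (17/365 - 429/(-546))/3 = (17*(1/365) - 429*(-1/546))/3 = (17/365 + 11/14)/3 = (⅓)*(4253/5110) = 4253/15330 ≈ 0.27743)
l = -969684/2555 (l = 2*((-854 + 170)*(4253/15330)) = 2*(-684*4253/15330) = 2*(-484842/2555) = -969684/2555 ≈ -379.52)
l/(-1619445) - 3943829/34821 = -969684/2555/(-1619445) - 3943829/34821 = -969684/2555*(-1/1619445) - 3943829*1/34821 = 323228/1379227325 - 3943829/34821 = -74512677627469/657891434025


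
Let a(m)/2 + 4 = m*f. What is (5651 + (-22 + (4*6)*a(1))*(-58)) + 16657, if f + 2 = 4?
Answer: 29152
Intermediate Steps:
f = 2 (f = -2 + 4 = 2)
a(m) = -8 + 4*m (a(m) = -8 + 2*(m*2) = -8 + 2*(2*m) = -8 + 4*m)
(5651 + (-22 + (4*6)*a(1))*(-58)) + 16657 = (5651 + (-22 + (4*6)*(-8 + 4*1))*(-58)) + 16657 = (5651 + (-22 + 24*(-8 + 4))*(-58)) + 16657 = (5651 + (-22 + 24*(-4))*(-58)) + 16657 = (5651 + (-22 - 96)*(-58)) + 16657 = (5651 - 118*(-58)) + 16657 = (5651 + 6844) + 16657 = 12495 + 16657 = 29152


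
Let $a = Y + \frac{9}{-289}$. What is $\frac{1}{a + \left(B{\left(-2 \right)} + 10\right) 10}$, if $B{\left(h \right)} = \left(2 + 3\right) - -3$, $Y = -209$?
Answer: $- \frac{289}{8390} \approx -0.034446$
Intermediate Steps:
$a = - \frac{60410}{289}$ ($a = -209 + \frac{9}{-289} = -209 + 9 \left(- \frac{1}{289}\right) = -209 - \frac{9}{289} = - \frac{60410}{289} \approx -209.03$)
$B{\left(h \right)} = 8$ ($B{\left(h \right)} = 5 + 3 = 8$)
$\frac{1}{a + \left(B{\left(-2 \right)} + 10\right) 10} = \frac{1}{- \frac{60410}{289} + \left(8 + 10\right) 10} = \frac{1}{- \frac{60410}{289} + 18 \cdot 10} = \frac{1}{- \frac{60410}{289} + 180} = \frac{1}{- \frac{8390}{289}} = - \frac{289}{8390}$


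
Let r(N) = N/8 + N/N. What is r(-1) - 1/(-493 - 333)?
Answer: 2895/3304 ≈ 0.87621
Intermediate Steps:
r(N) = 1 + N/8 (r(N) = N*(⅛) + 1 = N/8 + 1 = 1 + N/8)
r(-1) - 1/(-493 - 333) = (1 + (⅛)*(-1)) - 1/(-493 - 333) = (1 - ⅛) - 1/(-826) = 7/8 - 1*(-1/826) = 7/8 + 1/826 = 2895/3304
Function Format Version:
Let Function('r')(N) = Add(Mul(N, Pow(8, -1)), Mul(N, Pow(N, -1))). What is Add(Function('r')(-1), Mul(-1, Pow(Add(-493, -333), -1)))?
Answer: Rational(2895, 3304) ≈ 0.87621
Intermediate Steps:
Function('r')(N) = Add(1, Mul(Rational(1, 8), N)) (Function('r')(N) = Add(Mul(N, Rational(1, 8)), 1) = Add(Mul(Rational(1, 8), N), 1) = Add(1, Mul(Rational(1, 8), N)))
Add(Function('r')(-1), Mul(-1, Pow(Add(-493, -333), -1))) = Add(Add(1, Mul(Rational(1, 8), -1)), Mul(-1, Pow(Add(-493, -333), -1))) = Add(Add(1, Rational(-1, 8)), Mul(-1, Pow(-826, -1))) = Add(Rational(7, 8), Mul(-1, Rational(-1, 826))) = Add(Rational(7, 8), Rational(1, 826)) = Rational(2895, 3304)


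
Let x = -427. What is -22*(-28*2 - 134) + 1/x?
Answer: 1784859/427 ≈ 4180.0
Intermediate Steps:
-22*(-28*2 - 134) + 1/x = -22*(-28*2 - 134) + 1/(-427) = -22*(-56 - 134) - 1/427 = -22*(-190) - 1/427 = 4180 - 1/427 = 1784859/427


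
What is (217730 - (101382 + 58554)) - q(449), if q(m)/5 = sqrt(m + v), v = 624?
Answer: 57794 - 5*sqrt(1073) ≈ 57630.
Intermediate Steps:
q(m) = 5*sqrt(624 + m) (q(m) = 5*sqrt(m + 624) = 5*sqrt(624 + m))
(217730 - (101382 + 58554)) - q(449) = (217730 - (101382 + 58554)) - 5*sqrt(624 + 449) = (217730 - 1*159936) - 5*sqrt(1073) = (217730 - 159936) - 5*sqrt(1073) = 57794 - 5*sqrt(1073)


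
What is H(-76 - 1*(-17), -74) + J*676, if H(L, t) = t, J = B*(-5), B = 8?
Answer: -27114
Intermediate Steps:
J = -40 (J = 8*(-5) = -40)
H(-76 - 1*(-17), -74) + J*676 = -74 - 40*676 = -74 - 27040 = -27114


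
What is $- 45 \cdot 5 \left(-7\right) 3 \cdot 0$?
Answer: $0$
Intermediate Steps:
$- 45 \cdot 5 \left(-7\right) 3 \cdot 0 = - 45 \left(\left(-35\right) 0\right) = \left(-45\right) 0 = 0$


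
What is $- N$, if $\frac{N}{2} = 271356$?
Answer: $-542712$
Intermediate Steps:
$N = 542712$ ($N = 2 \cdot 271356 = 542712$)
$- N = \left(-1\right) 542712 = -542712$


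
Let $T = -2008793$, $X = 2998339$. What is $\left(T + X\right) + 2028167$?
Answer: $3017713$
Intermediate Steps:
$\left(T + X\right) + 2028167 = \left(-2008793 + 2998339\right) + 2028167 = 989546 + 2028167 = 3017713$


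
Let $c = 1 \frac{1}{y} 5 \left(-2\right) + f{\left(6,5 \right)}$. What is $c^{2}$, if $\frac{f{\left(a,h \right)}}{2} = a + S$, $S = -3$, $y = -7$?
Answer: $\frac{2704}{49} \approx 55.184$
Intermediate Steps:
$f{\left(a,h \right)} = -6 + 2 a$ ($f{\left(a,h \right)} = 2 \left(a - 3\right) = 2 \left(-3 + a\right) = -6 + 2 a$)
$c = \frac{52}{7}$ ($c = 1 \frac{1}{-7} \cdot 5 \left(-2\right) + \left(-6 + 2 \cdot 6\right) = 1 \left(- \frac{1}{7}\right) \left(-10\right) + \left(-6 + 12\right) = \left(- \frac{1}{7}\right) \left(-10\right) + 6 = \frac{10}{7} + 6 = \frac{52}{7} \approx 7.4286$)
$c^{2} = \left(\frac{52}{7}\right)^{2} = \frac{2704}{49}$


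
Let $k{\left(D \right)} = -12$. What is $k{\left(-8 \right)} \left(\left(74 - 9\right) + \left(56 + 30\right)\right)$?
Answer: $-1812$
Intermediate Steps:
$k{\left(-8 \right)} \left(\left(74 - 9\right) + \left(56 + 30\right)\right) = - 12 \left(\left(74 - 9\right) + \left(56 + 30\right)\right) = - 12 \left(\left(74 - 9\right) + 86\right) = - 12 \left(65 + 86\right) = \left(-12\right) 151 = -1812$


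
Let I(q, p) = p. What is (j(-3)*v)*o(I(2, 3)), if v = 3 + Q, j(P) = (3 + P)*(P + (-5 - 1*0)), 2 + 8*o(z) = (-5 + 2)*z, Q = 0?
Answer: 0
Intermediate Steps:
o(z) = -1/4 - 3*z/8 (o(z) = -1/4 + ((-5 + 2)*z)/8 = -1/4 + (-3*z)/8 = -1/4 - 3*z/8)
j(P) = (-5 + P)*(3 + P) (j(P) = (3 + P)*(P + (-5 + 0)) = (3 + P)*(P - 5) = (3 + P)*(-5 + P) = (-5 + P)*(3 + P))
v = 3 (v = 3 + 0 = 3)
(j(-3)*v)*o(I(2, 3)) = ((-15 + (-3)**2 - 2*(-3))*3)*(-1/4 - 3/8*3) = ((-15 + 9 + 6)*3)*(-1/4 - 9/8) = (0*3)*(-11/8) = 0*(-11/8) = 0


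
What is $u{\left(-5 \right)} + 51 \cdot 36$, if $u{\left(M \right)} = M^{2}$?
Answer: $1861$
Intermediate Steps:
$u{\left(-5 \right)} + 51 \cdot 36 = \left(-5\right)^{2} + 51 \cdot 36 = 25 + 1836 = 1861$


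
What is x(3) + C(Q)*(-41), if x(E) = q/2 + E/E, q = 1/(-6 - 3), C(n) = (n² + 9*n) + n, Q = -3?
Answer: 15515/18 ≈ 861.94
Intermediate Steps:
C(n) = n² + 10*n
q = -⅑ (q = 1/(-9) = -⅑ ≈ -0.11111)
x(E) = 17/18 (x(E) = -⅑/2 + E/E = -⅑*½ + 1 = -1/18 + 1 = 17/18)
x(3) + C(Q)*(-41) = 17/18 - 3*(10 - 3)*(-41) = 17/18 - 3*7*(-41) = 17/18 - 21*(-41) = 17/18 + 861 = 15515/18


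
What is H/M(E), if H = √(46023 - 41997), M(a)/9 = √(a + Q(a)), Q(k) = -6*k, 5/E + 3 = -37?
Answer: 4*√10065/45 ≈ 8.9177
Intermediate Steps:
E = -⅛ (E = 5/(-3 - 37) = 5/(-40) = 5*(-1/40) = -⅛ ≈ -0.12500)
M(a) = 9*√5*√(-a) (M(a) = 9*√(a - 6*a) = 9*√(-5*a) = 9*(√5*√(-a)) = 9*√5*√(-a))
H = √4026 ≈ 63.451
H/M(E) = √4026/((9*√5*√(-1*(-⅛)))) = √4026/((9*√5*√(⅛))) = √4026/((9*√5*(√2/4))) = √4026/((9*√10/4)) = √4026*(2*√10/45) = 4*√10065/45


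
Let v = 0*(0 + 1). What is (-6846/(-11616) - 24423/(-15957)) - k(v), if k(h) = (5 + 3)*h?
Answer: 21829955/10297584 ≈ 2.1199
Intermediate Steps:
v = 0 (v = 0*1 = 0)
k(h) = 8*h
(-6846/(-11616) - 24423/(-15957)) - k(v) = (-6846/(-11616) - 24423/(-15957)) - 8*0 = (-6846*(-1/11616) - 24423*(-1/15957)) - 1*0 = (1141/1936 + 8141/5319) + 0 = 21829955/10297584 + 0 = 21829955/10297584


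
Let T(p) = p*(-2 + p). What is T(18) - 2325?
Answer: -2037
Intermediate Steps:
T(18) - 2325 = 18*(-2 + 18) - 2325 = 18*16 - 2325 = 288 - 2325 = -2037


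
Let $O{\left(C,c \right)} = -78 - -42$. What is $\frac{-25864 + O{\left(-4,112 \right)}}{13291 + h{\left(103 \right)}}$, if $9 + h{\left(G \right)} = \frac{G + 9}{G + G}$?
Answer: $- \frac{1333850}{684051} \approx -1.9499$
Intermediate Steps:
$O{\left(C,c \right)} = -36$ ($O{\left(C,c \right)} = -78 + 42 = -36$)
$h{\left(G \right)} = -9 + \frac{9 + G}{2 G}$ ($h{\left(G \right)} = -9 + \frac{G + 9}{G + G} = -9 + \frac{9 + G}{2 G}$)
$\frac{-25864 + O{\left(-4,112 \right)}}{13291 + h{\left(103 \right)}} = \frac{-25864 - 36}{13291 + \frac{9 - 1751}{2 \cdot 103}} = - \frac{25900}{13291 + \frac{1}{2} \cdot \frac{1}{103} \left(9 - 1751\right)} = - \frac{25900}{13291 + \frac{1}{2} \cdot \frac{1}{103} \left(-1742\right)} = - \frac{25900}{13291 - \frac{871}{103}} = - \frac{25900}{\frac{1368102}{103}} = \left(-25900\right) \frac{103}{1368102} = - \frac{1333850}{684051}$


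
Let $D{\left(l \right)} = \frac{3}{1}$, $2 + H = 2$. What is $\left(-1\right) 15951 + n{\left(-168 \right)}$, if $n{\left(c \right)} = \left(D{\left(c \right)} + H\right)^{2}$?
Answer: $-15942$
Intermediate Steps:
$H = 0$ ($H = -2 + 2 = 0$)
$D{\left(l \right)} = 3$ ($D{\left(l \right)} = 3 \cdot 1 = 3$)
$n{\left(c \right)} = 9$ ($n{\left(c \right)} = \left(3 + 0\right)^{2} = 3^{2} = 9$)
$\left(-1\right) 15951 + n{\left(-168 \right)} = \left(-1\right) 15951 + 9 = -15951 + 9 = -15942$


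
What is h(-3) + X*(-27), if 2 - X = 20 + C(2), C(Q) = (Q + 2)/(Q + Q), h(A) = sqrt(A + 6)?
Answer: 513 + sqrt(3) ≈ 514.73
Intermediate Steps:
h(A) = sqrt(6 + A)
C(Q) = (2 + Q)/(2*Q) (C(Q) = (2 + Q)/((2*Q)) = (2 + Q)*(1/(2*Q)) = (2 + Q)/(2*Q))
X = -19 (X = 2 - (20 + (1/2)*(2 + 2)/2) = 2 - (20 + (1/2)*(1/2)*4) = 2 - (20 + 1) = 2 - 1*21 = 2 - 21 = -19)
h(-3) + X*(-27) = sqrt(6 - 3) - 19*(-27) = sqrt(3) + 513 = 513 + sqrt(3)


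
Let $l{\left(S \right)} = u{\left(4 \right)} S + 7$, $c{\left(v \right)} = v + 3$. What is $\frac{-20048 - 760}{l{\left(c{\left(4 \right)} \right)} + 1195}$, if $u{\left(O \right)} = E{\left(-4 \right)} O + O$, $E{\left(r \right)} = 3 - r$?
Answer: $- \frac{10404}{713} \approx -14.592$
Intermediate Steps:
$u{\left(O \right)} = 8 O$ ($u{\left(O \right)} = \left(3 - -4\right) O + O = \left(3 + 4\right) O + O = 7 O + O = 8 O$)
$c{\left(v \right)} = 3 + v$
$l{\left(S \right)} = 7 + 32 S$ ($l{\left(S \right)} = 8 \cdot 4 S + 7 = 32 S + 7 = 7 + 32 S$)
$\frac{-20048 - 760}{l{\left(c{\left(4 \right)} \right)} + 1195} = \frac{-20048 - 760}{\left(7 + 32 \left(3 + 4\right)\right) + 1195} = - \frac{20808}{\left(7 + 32 \cdot 7\right) + 1195} = - \frac{20808}{\left(7 + 224\right) + 1195} = - \frac{20808}{231 + 1195} = - \frac{20808}{1426} = \left(-20808\right) \frac{1}{1426} = - \frac{10404}{713}$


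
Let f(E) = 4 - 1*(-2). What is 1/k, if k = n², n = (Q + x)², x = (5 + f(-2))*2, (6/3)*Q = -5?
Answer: 16/2313441 ≈ 6.9161e-6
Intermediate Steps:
Q = -5/2 (Q = (½)*(-5) = -5/2 ≈ -2.5000)
f(E) = 6 (f(E) = 4 + 2 = 6)
x = 22 (x = (5 + 6)*2 = 11*2 = 22)
n = 1521/4 (n = (-5/2 + 22)² = (39/2)² = 1521/4 ≈ 380.25)
k = 2313441/16 (k = (1521/4)² = 2313441/16 ≈ 1.4459e+5)
1/k = 1/(2313441/16) = 16/2313441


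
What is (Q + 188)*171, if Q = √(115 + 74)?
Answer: 32148 + 513*√21 ≈ 34499.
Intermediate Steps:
Q = 3*√21 (Q = √189 = 3*√21 ≈ 13.748)
(Q + 188)*171 = (3*√21 + 188)*171 = (188 + 3*√21)*171 = 32148 + 513*√21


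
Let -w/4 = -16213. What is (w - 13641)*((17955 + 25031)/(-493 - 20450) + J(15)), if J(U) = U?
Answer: 13886323549/20943 ≈ 6.6305e+5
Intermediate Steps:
w = 64852 (w = -4*(-16213) = 64852)
(w - 13641)*((17955 + 25031)/(-493 - 20450) + J(15)) = (64852 - 13641)*((17955 + 25031)/(-493 - 20450) + 15) = 51211*(42986/(-20943) + 15) = 51211*(42986*(-1/20943) + 15) = 51211*(-42986/20943 + 15) = 51211*(271159/20943) = 13886323549/20943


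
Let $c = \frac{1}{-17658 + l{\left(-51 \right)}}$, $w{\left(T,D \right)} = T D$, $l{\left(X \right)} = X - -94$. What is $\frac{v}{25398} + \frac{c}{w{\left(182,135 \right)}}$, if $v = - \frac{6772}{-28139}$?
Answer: $\frac{162789480571}{17183968868470950} \approx 9.4733 \cdot 10^{-6}$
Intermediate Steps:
$l{\left(X \right)} = 94 + X$ ($l{\left(X \right)} = X + 94 = 94 + X$)
$w{\left(T,D \right)} = D T$
$c = - \frac{1}{17615}$ ($c = \frac{1}{-17658 + \left(94 - 51\right)} = \frac{1}{-17658 + 43} = \frac{1}{-17615} = - \frac{1}{17615} \approx -5.677 \cdot 10^{-5}$)
$v = \frac{6772}{28139}$ ($v = \left(-6772\right) \left(- \frac{1}{28139}\right) = \frac{6772}{28139} \approx 0.24066$)
$\frac{v}{25398} + \frac{c}{w{\left(182,135 \right)}} = \frac{6772}{28139 \cdot 25398} - \frac{1}{17615 \cdot 135 \cdot 182} = \frac{6772}{28139} \cdot \frac{1}{25398} - \frac{1}{17615 \cdot 24570} = \frac{3386}{357337161} - \frac{1}{432800550} = \frac{162789480571}{17183968868470950}$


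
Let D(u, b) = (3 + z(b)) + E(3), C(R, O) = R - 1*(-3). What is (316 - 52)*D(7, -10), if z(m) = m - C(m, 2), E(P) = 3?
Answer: 792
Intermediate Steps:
C(R, O) = 3 + R (C(R, O) = R + 3 = 3 + R)
z(m) = -3 (z(m) = m - (3 + m) = m + (-3 - m) = -3)
D(u, b) = 3 (D(u, b) = (3 - 3) + 3 = 0 + 3 = 3)
(316 - 52)*D(7, -10) = (316 - 52)*3 = 264*3 = 792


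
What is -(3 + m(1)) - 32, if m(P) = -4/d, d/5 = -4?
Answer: -176/5 ≈ -35.200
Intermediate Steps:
d = -20 (d = 5*(-4) = -20)
m(P) = 1/5 (m(P) = -4/(-20) = -4*(-1/20) = 1/5)
-(3 + m(1)) - 32 = -(3 + 1/5) - 32 = -1*16/5 - 32 = -16/5 - 32 = -176/5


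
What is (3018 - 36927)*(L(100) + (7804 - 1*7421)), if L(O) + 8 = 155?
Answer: -17971770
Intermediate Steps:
L(O) = 147 (L(O) = -8 + 155 = 147)
(3018 - 36927)*(L(100) + (7804 - 1*7421)) = (3018 - 36927)*(147 + (7804 - 1*7421)) = -33909*(147 + (7804 - 7421)) = -33909*(147 + 383) = -33909*530 = -17971770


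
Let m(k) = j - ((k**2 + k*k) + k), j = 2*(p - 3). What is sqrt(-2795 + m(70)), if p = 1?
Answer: I*sqrt(12669) ≈ 112.56*I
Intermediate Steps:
j = -4 (j = 2*(1 - 3) = 2*(-2) = -4)
m(k) = -4 - k - 2*k**2 (m(k) = -4 - ((k**2 + k*k) + k) = -4 - ((k**2 + k**2) + k) = -4 - (2*k**2 + k) = -4 - (k + 2*k**2) = -4 + (-k - 2*k**2) = -4 - k - 2*k**2)
sqrt(-2795 + m(70)) = sqrt(-2795 + (-4 - 1*70 - 2*70**2)) = sqrt(-2795 + (-4 - 70 - 2*4900)) = sqrt(-2795 + (-4 - 70 - 9800)) = sqrt(-2795 - 9874) = sqrt(-12669) = I*sqrt(12669)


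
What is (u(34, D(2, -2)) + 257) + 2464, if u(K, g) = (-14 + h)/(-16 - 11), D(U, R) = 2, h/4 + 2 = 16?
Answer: 24475/9 ≈ 2719.4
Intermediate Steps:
h = 56 (h = -8 + 4*16 = -8 + 64 = 56)
u(K, g) = -14/9 (u(K, g) = (-14 + 56)/(-16 - 11) = 42/(-27) = 42*(-1/27) = -14/9)
(u(34, D(2, -2)) + 257) + 2464 = (-14/9 + 257) + 2464 = 2299/9 + 2464 = 24475/9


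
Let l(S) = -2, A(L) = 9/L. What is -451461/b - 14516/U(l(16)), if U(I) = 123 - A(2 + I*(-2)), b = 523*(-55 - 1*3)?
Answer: -770951665/7371162 ≈ -104.59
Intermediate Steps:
b = -30334 (b = 523*(-55 - 3) = 523*(-58) = -30334)
U(I) = 123 - 9/(2 - 2*I) (U(I) = 123 - 9/(2 + I*(-2)) = 123 - 9/(2 - 2*I))
-451461/b - 14516/U(l(16)) = -451461/(-30334) - 14516*2*(-1 - 2)/(3*(-79 + 82*(-2))) = -451461*(-1/30334) - 14516*(-2/(-79 - 164)) = 451461/30334 - 14516/((3/2)*(-⅓)*(-243)) = 451461/30334 - 14516/243/2 = 451461/30334 - 14516*2/243 = 451461/30334 - 29032/243 = -770951665/7371162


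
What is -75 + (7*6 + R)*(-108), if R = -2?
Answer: -4395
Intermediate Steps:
-75 + (7*6 + R)*(-108) = -75 + (7*6 - 2)*(-108) = -75 + (42 - 2)*(-108) = -75 + 40*(-108) = -75 - 4320 = -4395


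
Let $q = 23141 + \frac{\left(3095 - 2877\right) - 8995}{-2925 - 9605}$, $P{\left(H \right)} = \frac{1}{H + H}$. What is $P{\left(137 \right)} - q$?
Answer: $- \frac{19862634097}{858305} \approx -23142.0$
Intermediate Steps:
$P{\left(H \right)} = \frac{1}{2 H}$
$q = \frac{289965507}{12530}$ ($q = 23141 + \frac{218 - 8995}{-12530} = 23141 - - \frac{8777}{12530} = 23141 + \frac{8777}{12530} = \frac{289965507}{12530} \approx 23142.0$)
$P{\left(137 \right)} - q = \frac{1}{2 \cdot 137} - \frac{289965507}{12530} = \frac{1}{2} \cdot \frac{1}{137} - \frac{289965507}{12530} = \frac{1}{274} - \frac{289965507}{12530} = - \frac{19862634097}{858305}$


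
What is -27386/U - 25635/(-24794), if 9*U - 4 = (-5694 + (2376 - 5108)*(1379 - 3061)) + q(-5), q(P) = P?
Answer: 5311499979/5418703906 ≈ 0.98022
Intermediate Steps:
U = 1529843/3 (U = 4/9 + ((-5694 + (2376 - 5108)*(1379 - 3061)) - 5)/9 = 4/9 + ((-5694 - 2732*(-1682)) - 5)/9 = 4/9 + ((-5694 + 4595224) - 5)/9 = 4/9 + (4589530 - 5)/9 = 4/9 + (1/9)*4589525 = 4/9 + 4589525/9 = 1529843/3 ≈ 5.0995e+5)
-27386/U - 25635/(-24794) = -27386/1529843/3 - 25635/(-24794) = -27386*3/1529843 - 25635*(-1/24794) = -82158/1529843 + 25635/24794 = 5311499979/5418703906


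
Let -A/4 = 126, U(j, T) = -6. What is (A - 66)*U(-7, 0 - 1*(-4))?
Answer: 3420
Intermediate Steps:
A = -504 (A = -4*126 = -504)
(A - 66)*U(-7, 0 - 1*(-4)) = (-504 - 66)*(-6) = -570*(-6) = 3420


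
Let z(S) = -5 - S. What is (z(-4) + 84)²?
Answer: 6889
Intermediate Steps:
(z(-4) + 84)² = ((-5 - 1*(-4)) + 84)² = ((-5 + 4) + 84)² = (-1 + 84)² = 83² = 6889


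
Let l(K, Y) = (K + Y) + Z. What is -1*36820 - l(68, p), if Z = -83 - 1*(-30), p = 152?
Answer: -36987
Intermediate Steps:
Z = -53 (Z = -83 + 30 = -53)
l(K, Y) = -53 + K + Y (l(K, Y) = (K + Y) - 53 = -53 + K + Y)
-1*36820 - l(68, p) = -1*36820 - (-53 + 68 + 152) = -36820 - 1*167 = -36820 - 167 = -36987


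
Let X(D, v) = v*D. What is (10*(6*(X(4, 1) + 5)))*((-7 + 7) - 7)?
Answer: -3780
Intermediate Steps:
X(D, v) = D*v
(10*(6*(X(4, 1) + 5)))*((-7 + 7) - 7) = (10*(6*(4*1 + 5)))*((-7 + 7) - 7) = (10*(6*(4 + 5)))*(0 - 7) = (10*(6*9))*(-7) = (10*54)*(-7) = 540*(-7) = -3780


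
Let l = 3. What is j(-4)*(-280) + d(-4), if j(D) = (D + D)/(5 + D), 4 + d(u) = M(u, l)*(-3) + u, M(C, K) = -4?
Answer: 2244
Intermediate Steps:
d(u) = 8 + u (d(u) = -4 + (-4*(-3) + u) = -4 + (12 + u) = 8 + u)
j(D) = 2*D/(5 + D) (j(D) = (2*D)/(5 + D) = 2*D/(5 + D))
j(-4)*(-280) + d(-4) = (2*(-4)/(5 - 4))*(-280) + (8 - 4) = (2*(-4)/1)*(-280) + 4 = (2*(-4)*1)*(-280) + 4 = -8*(-280) + 4 = 2240 + 4 = 2244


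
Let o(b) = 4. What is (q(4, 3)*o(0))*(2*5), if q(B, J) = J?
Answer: 120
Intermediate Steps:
(q(4, 3)*o(0))*(2*5) = (3*4)*(2*5) = 12*10 = 120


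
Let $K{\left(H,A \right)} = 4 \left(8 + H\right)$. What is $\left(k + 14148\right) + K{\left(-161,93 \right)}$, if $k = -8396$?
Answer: $5140$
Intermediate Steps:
$K{\left(H,A \right)} = 32 + 4 H$
$\left(k + 14148\right) + K{\left(-161,93 \right)} = \left(-8396 + 14148\right) + \left(32 + 4 \left(-161\right)\right) = 5752 + \left(32 - 644\right) = 5752 - 612 = 5140$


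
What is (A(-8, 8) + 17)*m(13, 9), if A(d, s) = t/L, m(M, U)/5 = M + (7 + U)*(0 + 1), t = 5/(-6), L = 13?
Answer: 191545/78 ≈ 2455.7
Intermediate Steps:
t = -5/6 (t = 5*(-1/6) = -5/6 ≈ -0.83333)
m(M, U) = 35 + 5*M + 5*U (m(M, U) = 5*(M + (7 + U)*(0 + 1)) = 5*(M + (7 + U)*1) = 5*(M + (7 + U)) = 5*(7 + M + U) = 35 + 5*M + 5*U)
A(d, s) = -5/78 (A(d, s) = -5/6/13 = -5/6*1/13 = -5/78)
(A(-8, 8) + 17)*m(13, 9) = (-5/78 + 17)*(35 + 5*13 + 5*9) = 1321*(35 + 65 + 45)/78 = (1321/78)*145 = 191545/78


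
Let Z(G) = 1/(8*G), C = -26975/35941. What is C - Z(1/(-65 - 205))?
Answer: 4744135/143764 ≈ 32.999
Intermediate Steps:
C = -26975/35941 (C = -26975*1/35941 = -26975/35941 ≈ -0.75054)
Z(G) = 1/(8*G)
C - Z(1/(-65 - 205)) = -26975/35941 - 1/(8*(1/(-65 - 205))) = -26975/35941 - 1/(8*(1/(-270))) = -26975/35941 - 1/(8*(-1/270)) = -26975/35941 - (-270)/8 = -26975/35941 - 1*(-135/4) = -26975/35941 + 135/4 = 4744135/143764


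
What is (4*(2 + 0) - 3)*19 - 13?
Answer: 82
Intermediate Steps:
(4*(2 + 0) - 3)*19 - 13 = (4*2 - 3)*19 - 13 = (8 - 3)*19 - 13 = 5*19 - 13 = 95 - 13 = 82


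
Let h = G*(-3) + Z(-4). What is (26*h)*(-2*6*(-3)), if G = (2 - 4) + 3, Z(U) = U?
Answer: -6552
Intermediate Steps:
G = 1 (G = -2 + 3 = 1)
h = -7 (h = 1*(-3) - 4 = -3 - 4 = -7)
(26*h)*(-2*6*(-3)) = (26*(-7))*(-2*6*(-3)) = -(-2184)*(-3) = -182*36 = -6552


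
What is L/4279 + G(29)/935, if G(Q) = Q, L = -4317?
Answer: -355664/363715 ≈ -0.97786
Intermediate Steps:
L/4279 + G(29)/935 = -4317/4279 + 29/935 = -355664/363715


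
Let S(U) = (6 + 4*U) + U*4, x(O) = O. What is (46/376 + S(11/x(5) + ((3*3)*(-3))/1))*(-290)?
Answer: 5241489/94 ≈ 55761.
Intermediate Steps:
S(U) = 6 + 8*U (S(U) = (6 + 4*U) + 4*U = 6 + 8*U)
(46/376 + S(11/x(5) + ((3*3)*(-3))/1))*(-290) = (46/376 + (6 + 8*(11/5 + ((3*3)*(-3))/1)))*(-290) = (46*(1/376) + (6 + 8*(11*(⅕) + (9*(-3))*1)))*(-290) = (23/188 + (6 + 8*(11/5 - 27*1)))*(-290) = (23/188 + (6 + 8*(11/5 - 27)))*(-290) = (23/188 + (6 + 8*(-124/5)))*(-290) = (23/188 + (6 - 992/5))*(-290) = (23/188 - 962/5)*(-290) = -180741/940*(-290) = 5241489/94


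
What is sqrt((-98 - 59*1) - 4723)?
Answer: 4*I*sqrt(305) ≈ 69.857*I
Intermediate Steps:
sqrt((-98 - 59*1) - 4723) = sqrt((-98 - 59) - 4723) = sqrt(-157 - 4723) = sqrt(-4880) = 4*I*sqrt(305)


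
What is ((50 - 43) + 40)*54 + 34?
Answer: 2572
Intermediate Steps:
((50 - 43) + 40)*54 + 34 = (7 + 40)*54 + 34 = 47*54 + 34 = 2538 + 34 = 2572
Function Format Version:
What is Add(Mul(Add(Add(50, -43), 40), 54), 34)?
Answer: 2572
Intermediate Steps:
Add(Mul(Add(Add(50, -43), 40), 54), 34) = Add(Mul(Add(7, 40), 54), 34) = Add(Mul(47, 54), 34) = Add(2538, 34) = 2572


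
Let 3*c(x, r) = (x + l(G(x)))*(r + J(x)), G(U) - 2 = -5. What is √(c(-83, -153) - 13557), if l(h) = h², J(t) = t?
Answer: I*√69621/3 ≈ 87.953*I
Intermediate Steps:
G(U) = -3 (G(U) = 2 - 5 = -3)
c(x, r) = (9 + x)*(r + x)/3 (c(x, r) = ((x + (-3)²)*(r + x))/3 = ((x + 9)*(r + x))/3 = ((9 + x)*(r + x))/3 = (9 + x)*(r + x)/3)
√(c(-83, -153) - 13557) = √((3*(-153) + 3*(-83) + (⅓)*(-83)² + (⅓)*(-153)*(-83)) - 13557) = √((-459 - 249 + (⅓)*6889 + 4233) - 13557) = √((-459 - 249 + 6889/3 + 4233) - 13557) = √(17464/3 - 13557) = √(-23207/3) = I*√69621/3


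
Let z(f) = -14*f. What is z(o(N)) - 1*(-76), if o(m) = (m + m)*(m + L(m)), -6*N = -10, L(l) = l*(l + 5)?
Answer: -14048/27 ≈ -520.30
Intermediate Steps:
L(l) = l*(5 + l)
N = 5/3 (N = -1/6*(-10) = 5/3 ≈ 1.6667)
o(m) = 2*m*(m + m*(5 + m)) (o(m) = (m + m)*(m + m*(5 + m)) = (2*m)*(m + m*(5 + m)) = 2*m*(m + m*(5 + m)))
z(o(N)) - 1*(-76) = -28*(5/3)**2*(6 + 5/3) - 1*(-76) = -28*25*23/(9*3) + 76 = -14*1150/27 + 76 = -16100/27 + 76 = -14048/27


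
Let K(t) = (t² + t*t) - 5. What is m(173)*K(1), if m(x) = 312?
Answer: -936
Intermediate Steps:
K(t) = -5 + 2*t² (K(t) = (t² + t²) - 5 = 2*t² - 5 = -5 + 2*t²)
m(173)*K(1) = 312*(-5 + 2*1²) = 312*(-5 + 2*1) = 312*(-5 + 2) = 312*(-3) = -936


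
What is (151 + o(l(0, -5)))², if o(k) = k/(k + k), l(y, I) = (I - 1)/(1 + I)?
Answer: 91809/4 ≈ 22952.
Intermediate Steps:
l(y, I) = (-1 + I)/(1 + I)
o(k) = ½ (o(k) = k/((2*k)) = k*(1/(2*k)) = ½)
(151 + o(l(0, -5)))² = (151 + ½)² = (303/2)² = 91809/4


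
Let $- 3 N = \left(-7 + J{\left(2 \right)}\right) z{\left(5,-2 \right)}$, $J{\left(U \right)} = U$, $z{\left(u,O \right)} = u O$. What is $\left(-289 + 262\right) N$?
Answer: $450$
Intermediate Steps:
$z{\left(u,O \right)} = O u$
$N = - \frac{50}{3}$ ($N = - \frac{\left(-7 + 2\right) \left(\left(-2\right) 5\right)}{3} = - \frac{\left(-5\right) \left(-10\right)}{3} = \left(- \frac{1}{3}\right) 50 = - \frac{50}{3} \approx -16.667$)
$\left(-289 + 262\right) N = \left(-289 + 262\right) \left(- \frac{50}{3}\right) = \left(-27\right) \left(- \frac{50}{3}\right) = 450$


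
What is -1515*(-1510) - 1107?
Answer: 2286543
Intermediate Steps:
-1515*(-1510) - 1107 = 2287650 - 1107 = 2286543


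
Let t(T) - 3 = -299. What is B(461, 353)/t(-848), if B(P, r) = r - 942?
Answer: 589/296 ≈ 1.9899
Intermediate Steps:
t(T) = -296 (t(T) = 3 - 299 = -296)
B(P, r) = -942 + r
B(461, 353)/t(-848) = (-942 + 353)/(-296) = -589*(-1/296) = 589/296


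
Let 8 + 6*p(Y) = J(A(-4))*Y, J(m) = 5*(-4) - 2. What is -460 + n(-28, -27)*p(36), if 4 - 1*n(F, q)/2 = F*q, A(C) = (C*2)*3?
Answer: 600220/3 ≈ 2.0007e+5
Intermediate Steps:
A(C) = 6*C (A(C) = (2*C)*3 = 6*C)
J(m) = -22 (J(m) = -20 - 2 = -22)
n(F, q) = 8 - 2*F*q
p(Y) = -4/3 - 11*Y/3 (p(Y) = -4/3 + (-22*Y)/6 = -4/3 - 11*Y/3)
-460 + n(-28, -27)*p(36) = -460 + (8 - 2*(-28)*(-27))*(-4/3 - 11/3*36) = -460 + (8 - 1512)*(-4/3 - 132) = -460 - 1504*(-400/3) = -460 + 601600/3 = 600220/3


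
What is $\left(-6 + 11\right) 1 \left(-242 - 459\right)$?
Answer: $-3505$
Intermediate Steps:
$\left(-6 + 11\right) 1 \left(-242 - 459\right) = 5 \cdot 1 \left(-701\right) = 5 \left(-701\right) = -3505$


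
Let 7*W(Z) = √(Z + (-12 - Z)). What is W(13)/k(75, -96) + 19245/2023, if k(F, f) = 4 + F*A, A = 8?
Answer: 19245/2023 + I*√3/2114 ≈ 9.5131 + 0.00081932*I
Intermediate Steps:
W(Z) = 2*I*√3/7 (W(Z) = √(Z + (-12 - Z))/7 = √(-12)/7 = (2*I*√3)/7 = 2*I*√3/7)
k(F, f) = 4 + 8*F (k(F, f) = 4 + F*8 = 4 + 8*F)
W(13)/k(75, -96) + 19245/2023 = (2*I*√3/7)/(4 + 8*75) + 19245/2023 = (2*I*√3/7)/(4 + 600) + 19245*(1/2023) = (2*I*√3/7)/604 + 19245/2023 = (2*I*√3/7)*(1/604) + 19245/2023 = I*√3/2114 + 19245/2023 = 19245/2023 + I*√3/2114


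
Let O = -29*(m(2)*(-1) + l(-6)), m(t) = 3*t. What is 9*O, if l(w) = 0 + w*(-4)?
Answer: -4698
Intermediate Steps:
l(w) = -4*w (l(w) = 0 - 4*w = -4*w)
O = -522 (O = -29*((3*2)*(-1) - 4*(-6)) = -29*(6*(-1) + 24) = -29*(-6 + 24) = -29*18 = -522)
9*O = 9*(-522) = -4698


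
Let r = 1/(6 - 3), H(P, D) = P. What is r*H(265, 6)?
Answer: 265/3 ≈ 88.333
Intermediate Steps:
r = ⅓ (r = 1/3 = ⅓ ≈ 0.33333)
r*H(265, 6) = (⅓)*265 = 265/3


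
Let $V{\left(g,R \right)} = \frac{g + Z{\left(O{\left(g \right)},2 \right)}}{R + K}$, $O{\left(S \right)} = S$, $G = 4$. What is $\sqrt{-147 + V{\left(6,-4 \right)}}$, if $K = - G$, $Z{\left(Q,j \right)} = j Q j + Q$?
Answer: $\frac{i \sqrt{606}}{2} \approx 12.309 i$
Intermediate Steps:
$Z{\left(Q,j \right)} = Q + Q j^{2}$ ($Z{\left(Q,j \right)} = Q j j + Q = Q j^{2} + Q = Q + Q j^{2}$)
$K = -4$ ($K = \left(-1\right) 4 = -4$)
$V{\left(g,R \right)} = \frac{6 g}{-4 + R}$ ($V{\left(g,R \right)} = \frac{g + g \left(1 + 2^{2}\right)}{R - 4} = \frac{g + g \left(1 + 4\right)}{-4 + R} = \frac{g + g 5}{-4 + R} = \frac{g + 5 g}{-4 + R} = \frac{6 g}{-4 + R}$)
$\sqrt{-147 + V{\left(6,-4 \right)}} = \sqrt{-147 + 6 \cdot 6 \frac{1}{-4 - 4}} = \sqrt{-147 + 6 \cdot 6 \frac{1}{-8}} = \sqrt{-147 + 6 \cdot 6 \left(- \frac{1}{8}\right)} = \sqrt{-147 - \frac{9}{2}} = \sqrt{- \frac{303}{2}} = \frac{i \sqrt{606}}{2}$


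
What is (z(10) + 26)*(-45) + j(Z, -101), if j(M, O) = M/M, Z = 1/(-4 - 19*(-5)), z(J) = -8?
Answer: -809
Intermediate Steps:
Z = 1/91 (Z = 1/(-4 + 95) = 1/91 ≈ 0.010989)
j(M, O) = 1
(z(10) + 26)*(-45) + j(Z, -101) = (-8 + 26)*(-45) + 1 = 18*(-45) + 1 = -810 + 1 = -809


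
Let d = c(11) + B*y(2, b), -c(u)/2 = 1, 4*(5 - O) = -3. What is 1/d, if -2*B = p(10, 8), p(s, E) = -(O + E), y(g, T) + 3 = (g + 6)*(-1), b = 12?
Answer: -8/621 ≈ -0.012882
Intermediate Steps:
O = 23/4 (O = 5 - ¼*(-3) = 5 + ¾ = 23/4 ≈ 5.7500)
c(u) = -2 (c(u) = -2*1 = -2)
y(g, T) = -9 - g (y(g, T) = -3 + (g + 6)*(-1) = -3 + (6 + g)*(-1) = -3 + (-6 - g) = -9 - g)
p(s, E) = -23/4 - E (p(s, E) = -(23/4 + E) = -23/4 - E)
B = 55/8 (B = -(-23/4 - 1*8)/2 = -(-23/4 - 8)/2 = -½*(-55/4) = 55/8 ≈ 6.8750)
d = -621/8 (d = -2 + 55*(-9 - 1*2)/8 = -2 + 55*(-9 - 2)/8 = -2 + (55/8)*(-11) = -2 - 605/8 = -621/8 ≈ -77.625)
1/d = 1/(-621/8) = -8/621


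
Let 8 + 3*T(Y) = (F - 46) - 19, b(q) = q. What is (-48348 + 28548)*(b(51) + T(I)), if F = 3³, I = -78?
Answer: -706200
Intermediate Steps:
F = 27
T(Y) = -46/3 (T(Y) = -8/3 + ((27 - 46) - 19)/3 = -8/3 + (-19 - 19)/3 = -8/3 + (⅓)*(-38) = -8/3 - 38/3 = -46/3)
(-48348 + 28548)*(b(51) + T(I)) = (-48348 + 28548)*(51 - 46/3) = -19800*107/3 = -706200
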